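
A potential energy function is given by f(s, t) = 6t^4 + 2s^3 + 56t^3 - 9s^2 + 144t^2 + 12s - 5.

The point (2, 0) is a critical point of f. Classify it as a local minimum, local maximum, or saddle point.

The mixed partial ∂²f/∂s∂t is 0, so the Hessian at any point is diag(f_ss, f_tt) = diag(6(2s - 3), 24(3t^2 + 14t + 12)).
At (2, 0): H = diag(6, 288).
Both eigenvalues are positive, so H is positive definite: a local minimum.

local minimum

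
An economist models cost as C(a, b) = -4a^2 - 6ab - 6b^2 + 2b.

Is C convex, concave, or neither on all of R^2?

C is quadratic, so its Hessian is the constant matrix H = [[-8, -6], [-6, -12]].
det(H) = 60, tr(H) = -20.
det(H) > 0 and tr(H) < 0, so H is negative definite everywhere: concave.

concave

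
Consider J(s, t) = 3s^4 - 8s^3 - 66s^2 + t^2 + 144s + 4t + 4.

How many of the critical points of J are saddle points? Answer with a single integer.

1

J separates as a function of s plus a function of t, so ∇J=0 decouples.
∂J/∂s = 12(s - 4)(s - 1)(s + 3) = 0 at s ∈ {-3, 1, 4}; ∂J/∂t = 2(t + 2) = 0 at t ∈ {-2}.
The Hessian is diagonal: diag(J_ss, J_tt). Second derivatives: J_ss(-3)=336, J_ss(1)=-144, J_ss(4)=252; J_tt(-2)=2.
Saddle points occur where the two diagonal entries have opposite signs: (1, -2). Count: 1.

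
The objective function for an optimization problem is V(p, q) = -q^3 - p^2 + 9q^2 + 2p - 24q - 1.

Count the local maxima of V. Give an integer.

1

V separates as a function of p plus a function of q, so ∇V=0 decouples.
∂V/∂p = -2(p - 1) = 0 at p ∈ {1}; ∂V/∂q = -3(q - 4)(q - 2) = 0 at q ∈ {2, 4}.
The Hessian is diagonal: diag(V_pp, V_qq). Second derivatives: V_pp(1)=-2; V_qq(2)=6, V_qq(4)=-6.
Local maxima occur where both diagonal entries negative: (1, 4). Count: 1.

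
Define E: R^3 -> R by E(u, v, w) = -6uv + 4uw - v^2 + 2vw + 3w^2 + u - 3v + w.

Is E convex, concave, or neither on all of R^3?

E is quadratic, so its Hessian is the constant matrix H = [[0, -6, 4], [-6, -2, 2], [4, 2, 6]].
Leading principal minors: 0, -36, -280.
Neither pattern holds ⇒ H is indefinite ⇒ neither convex nor concave.

neither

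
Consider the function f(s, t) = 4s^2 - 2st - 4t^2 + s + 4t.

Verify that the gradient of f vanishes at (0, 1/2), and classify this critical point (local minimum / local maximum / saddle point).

∇f = (8s - 2t + 1, -2s - 8t + 4); substituting (0, 1/2) gives ∇f = (0, 0), so (0, 1/2) is indeed a critical point.
The Hessian of f is constant: H = [[8, -2], [-2, -8]].
det(H) = 8·(-8) − (-2)² = -68.
Since det(H) < 0, H is indefinite and the critical point is a saddle point.

saddle point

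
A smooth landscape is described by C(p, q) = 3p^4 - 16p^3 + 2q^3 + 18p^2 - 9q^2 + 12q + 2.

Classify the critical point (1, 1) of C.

local maximum

The mixed partial ∂²C/∂p∂q is 0, so the Hessian at any point is diag(C_pp, C_qq) = diag(12(3p^2 - 8p + 3), 6(2q - 3)).
At (1, 1): H = diag(-24, -6).
Both eigenvalues are negative, so H is negative definite: a local maximum.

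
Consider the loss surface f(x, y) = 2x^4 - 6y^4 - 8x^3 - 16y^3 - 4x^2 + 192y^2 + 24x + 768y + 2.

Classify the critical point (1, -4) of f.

local maximum

The mixed partial ∂²f/∂x∂y is 0, so the Hessian at any point is diag(f_xx, f_yy) = diag(8(3x^2 - 6x - 1), 24(-3y^2 - 4y + 16)).
At (1, -4): H = diag(-32, -384).
Both eigenvalues are negative, so H is negative definite: a local maximum.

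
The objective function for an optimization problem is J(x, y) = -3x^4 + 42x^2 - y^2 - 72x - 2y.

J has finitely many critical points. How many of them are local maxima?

2

J separates as a function of x plus a function of y, so ∇J=0 decouples.
∂J/∂x = -12(x - 2)(x - 1)(x + 3) = 0 at x ∈ {-3, 1, 2}; ∂J/∂y = -2(y + 1) = 0 at y ∈ {-1}.
The Hessian is diagonal: diag(J_xx, J_yy). Second derivatives: J_xx(-3)=-240, J_xx(1)=48, J_xx(2)=-60; J_yy(-1)=-2.
Local maxima occur where both diagonal entries negative: (-3, -1), (2, -1). Count: 2.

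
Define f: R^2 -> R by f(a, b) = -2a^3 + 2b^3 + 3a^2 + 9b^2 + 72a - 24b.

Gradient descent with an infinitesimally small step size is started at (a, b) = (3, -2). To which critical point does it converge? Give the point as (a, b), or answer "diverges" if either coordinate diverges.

f is separable, so gradient descent decouples: a follows -∂f/∂a, b follows -∂f/∂b.
∂f/∂a = -6(a - 4)(a + 3); at a=3 this is 36, so a decreases.
∂f/∂b = 6(b - 1)(b + 4); at b=-2 this is -36, so b increases.
a converges to its nearest critical value -3 (a local min of the a-part); b converges to 1. The iterate converges to (-3, 1).

(-3, 1)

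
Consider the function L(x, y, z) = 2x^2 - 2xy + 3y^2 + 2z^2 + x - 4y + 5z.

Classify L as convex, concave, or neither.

L is quadratic, so its Hessian is the constant matrix H = [[4, -2, 0], [-2, 6, 0], [0, 0, 4]].
Leading principal minors: 4, 20, 80.
All positive ⇒ H ≻ 0 ⇒ convex.

convex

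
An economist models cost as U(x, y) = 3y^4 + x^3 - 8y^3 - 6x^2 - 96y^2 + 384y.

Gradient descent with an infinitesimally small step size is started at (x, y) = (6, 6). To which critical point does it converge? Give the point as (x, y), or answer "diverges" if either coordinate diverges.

(4, 4)

U is separable, so gradient descent decouples: x follows -∂U/∂x, y follows -∂U/∂y.
∂U/∂x = 3x(x - 4); at x=6 this is 36, so x decreases.
∂U/∂y = 12(y - 4)(y - 2)(y + 4); at y=6 this is 960, so y decreases.
x converges to its nearest critical value 4 (a local min of the x-part); y converges to 4. The iterate converges to (4, 4).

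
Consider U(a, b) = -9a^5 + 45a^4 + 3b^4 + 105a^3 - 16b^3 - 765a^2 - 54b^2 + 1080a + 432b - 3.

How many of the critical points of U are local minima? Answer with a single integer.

4

U separates as a function of a plus a function of b, so ∇U=0 decouples.
∂U/∂a = -45(a - 4)(a - 2)(a - 1)(a + 3) = 0 at a ∈ {-3, 1, 2, 4}; ∂U/∂b = 12(b - 4)(b - 3)(b + 3) = 0 at b ∈ {-3, 3, 4}.
The Hessian is diagonal: diag(U_aa, U_bb). Second derivatives: U_aa(-3)=6300, U_aa(1)=-540, U_aa(2)=450, U_aa(4)=-1890; U_bb(-3)=504, U_bb(3)=-72, U_bb(4)=84.
Local minima occur where both diagonal entries positive: (-3, -3), (-3, 4), (2, -3), (2, 4). Count: 4.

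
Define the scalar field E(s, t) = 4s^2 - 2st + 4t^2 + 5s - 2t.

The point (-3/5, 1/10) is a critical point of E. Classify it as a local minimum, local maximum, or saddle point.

local minimum

The Hessian of E is constant: H = [[8, -2], [-2, 8]].
det(H) = 8·8 − (-2)² = 60.
det(H) > 0 and tr(H) = 16 > 0, so H is positive definite and the point is a local minimum.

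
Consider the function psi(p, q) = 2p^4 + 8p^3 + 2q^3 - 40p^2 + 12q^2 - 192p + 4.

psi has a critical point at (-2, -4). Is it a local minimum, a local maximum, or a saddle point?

local maximum

The mixed partial ∂²psi/∂p∂q is 0, so the Hessian at any point is diag(psi_pp, psi_qq) = diag(8(3p^2 + 6p - 10), 12(q + 2)).
At (-2, -4): H = diag(-80, -24).
Both eigenvalues are negative, so H is negative definite: a local maximum.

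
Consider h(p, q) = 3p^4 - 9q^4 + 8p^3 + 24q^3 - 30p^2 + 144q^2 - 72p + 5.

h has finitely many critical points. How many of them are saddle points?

5

h separates as a function of p plus a function of q, so ∇h=0 decouples.
∂h/∂p = 12(p - 2)(p + 1)(p + 3) = 0 at p ∈ {-3, -1, 2}; ∂h/∂q = -36q(q - 4)(q + 2) = 0 at q ∈ {-2, 0, 4}.
The Hessian is diagonal: diag(h_pp, h_qq). Second derivatives: h_pp(-3)=120, h_pp(-1)=-72, h_pp(2)=180; h_qq(-2)=-432, h_qq(0)=288, h_qq(4)=-864.
Saddle points occur where the two diagonal entries have opposite signs: (-3, -2), (-3, 4), (-1, 0), (2, -2), (2, 4). Count: 5.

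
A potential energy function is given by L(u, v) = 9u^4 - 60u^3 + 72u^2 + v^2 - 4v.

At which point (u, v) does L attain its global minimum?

(4, 2)

L(u,v) separates as P(u) + Q(v), so its minimum is min P + min Q.
P'(u) = 36u(u - 4)(u - 1) vanishes at u ∈ {0, 1, 4}; Q'(v) = 2v - 4 vanishes at v ∈ {2}.
Local minima of P (where P''>0): P(0)=0, P(4)=-384. Local minima of Q: Q(2)=-4.
So the global minimum of L is P(4) + Q(2) = -384 − 4 = -388, attained at (4, 2).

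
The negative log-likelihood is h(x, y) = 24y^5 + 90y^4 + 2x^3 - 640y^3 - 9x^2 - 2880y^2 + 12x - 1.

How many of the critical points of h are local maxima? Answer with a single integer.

2

h separates as a function of x plus a function of y, so ∇h=0 decouples.
∂h/∂x = 6(x - 2)(x - 1) = 0 at x ∈ {1, 2}; ∂h/∂y = 120y(y - 4)(y + 3)(y + 4) = 0 at y ∈ {-4, -3, 0, 4}.
The Hessian is diagonal: diag(h_xx, h_yy). Second derivatives: h_xx(1)=-6, h_xx(2)=6; h_yy(-4)=-3840, h_yy(-3)=2520, h_yy(0)=-5760, h_yy(4)=26880.
Local maxima occur where both diagonal entries negative: (1, -4), (1, 0). Count: 2.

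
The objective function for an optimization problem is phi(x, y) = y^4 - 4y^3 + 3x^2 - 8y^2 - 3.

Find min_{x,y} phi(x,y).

phi(x,y) separates as P(x) + Q(y) − 3, so its minimum is min P + min Q − 3.
P'(x) = 6x vanishes at x ∈ {0}; Q'(y) = 4y(y - 4)(y + 1) vanishes at y ∈ {-1, 0, 4}.
Local minima of P (where P''>0): P(0)=0. Local minima of Q: Q(-1)=-3, Q(4)=-128.
So the global minimum of phi is P(0) + Q(4) − 3 = 0 − 128 − 3 = -131, attained at (0, 4).

-131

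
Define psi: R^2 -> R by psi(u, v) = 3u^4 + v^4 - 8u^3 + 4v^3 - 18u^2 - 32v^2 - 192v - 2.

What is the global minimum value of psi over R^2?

psi(u,v) separates as P(u) + Q(v) − 2, so its minimum is min P + min Q − 2.
P'(u) = 12u(u - 3)(u + 1) vanishes at u ∈ {-1, 0, 3}; Q'(v) = 4(v - 4)(v + 3)(v + 4) vanishes at v ∈ {-4, -3, 4}.
Local minima of P (where P''>0): P(-1)=-7, P(3)=-135. Local minima of Q: Q(-4)=256, Q(4)=-768.
So the global minimum of psi is P(3) + Q(4) − 2 = -135 − 768 − 2 = -905, attained at (3, 4).

-905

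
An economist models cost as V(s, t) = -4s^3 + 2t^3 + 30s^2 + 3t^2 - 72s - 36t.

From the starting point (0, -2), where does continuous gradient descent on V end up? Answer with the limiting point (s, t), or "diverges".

V is separable, so gradient descent decouples: s follows -∂V/∂s, t follows -∂V/∂t.
∂V/∂s = -12(s - 3)(s - 2); at s=0 this is -72, so s increases.
∂V/∂t = 6(t - 2)(t + 3); at t=-2 this is -24, so t increases.
s converges to its nearest critical value 2 (a local min of the s-part); t converges to 2. The iterate converges to (2, 2).

(2, 2)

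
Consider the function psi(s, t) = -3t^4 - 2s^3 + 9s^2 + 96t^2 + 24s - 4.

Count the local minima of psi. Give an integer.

psi separates as a function of s plus a function of t, so ∇psi=0 decouples.
∂psi/∂s = -6(s - 4)(s + 1) = 0 at s ∈ {-1, 4}; ∂psi/∂t = -12t(t - 4)(t + 4) = 0 at t ∈ {-4, 0, 4}.
The Hessian is diagonal: diag(psi_ss, psi_tt). Second derivatives: psi_ss(-1)=30, psi_ss(4)=-30; psi_tt(-4)=-384, psi_tt(0)=192, psi_tt(4)=-384.
Local minima occur where both diagonal entries positive: (-1, 0). Count: 1.

1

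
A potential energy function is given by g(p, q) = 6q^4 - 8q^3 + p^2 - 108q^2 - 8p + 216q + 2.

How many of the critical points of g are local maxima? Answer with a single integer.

0

g separates as a function of p plus a function of q, so ∇g=0 decouples.
∂g/∂p = 2(p - 4) = 0 at p ∈ {4}; ∂g/∂q = 24(q - 3)(q - 1)(q + 3) = 0 at q ∈ {-3, 1, 3}.
The Hessian is diagonal: diag(g_pp, g_qq). Second derivatives: g_pp(4)=2; g_qq(-3)=576, g_qq(1)=-192, g_qq(3)=288.
Local maxima occur where both diagonal entries negative: none. Count: 0.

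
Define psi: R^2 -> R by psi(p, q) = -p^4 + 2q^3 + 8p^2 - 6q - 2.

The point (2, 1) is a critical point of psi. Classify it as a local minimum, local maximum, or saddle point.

saddle point

The mixed partial ∂²psi/∂p∂q is 0, so the Hessian at any point is diag(psi_pp, psi_qq) = diag(4(-3p^2 + 4), 12q).
At (2, 1): H = diag(-32, 12).
The eigenvalues have opposite signs, so H is indefinite: a saddle point.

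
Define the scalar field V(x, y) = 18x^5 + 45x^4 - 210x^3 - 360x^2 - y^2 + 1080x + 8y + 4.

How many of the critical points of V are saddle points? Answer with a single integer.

V separates as a function of x plus a function of y, so ∇V=0 decouples.
∂V/∂x = 90(x - 2)(x - 1)(x + 2)(x + 3) = 0 at x ∈ {-3, -2, 1, 2}; ∂V/∂y = -2(y - 4) = 0 at y ∈ {4}.
The Hessian is diagonal: diag(V_xx, V_yy). Second derivatives: V_xx(-3)=-1800, V_xx(-2)=1080, V_xx(1)=-1080, V_xx(2)=1800; V_yy(4)=-2.
Saddle points occur where the two diagonal entries have opposite signs: (-2, 4), (2, 4). Count: 2.

2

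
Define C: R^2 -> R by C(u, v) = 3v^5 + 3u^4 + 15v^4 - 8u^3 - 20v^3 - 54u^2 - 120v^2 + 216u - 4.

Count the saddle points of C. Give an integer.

C separates as a function of u plus a function of v, so ∇C=0 decouples.
∂C/∂u = 12(u - 3)(u - 2)(u + 3) = 0 at u ∈ {-3, 2, 3}; ∂C/∂v = 15v(v - 2)(v + 2)(v + 4) = 0 at v ∈ {-4, -2, 0, 2}.
The Hessian is diagonal: diag(C_uu, C_vv). Second derivatives: C_uu(-3)=360, C_uu(2)=-60, C_uu(3)=72; C_vv(-4)=-720, C_vv(-2)=240, C_vv(0)=-240, C_vv(2)=720.
Saddle points occur where the two diagonal entries have opposite signs: (-3, -4), (-3, 0), (2, -2), (2, 2), (3, -4), (3, 0). Count: 6.

6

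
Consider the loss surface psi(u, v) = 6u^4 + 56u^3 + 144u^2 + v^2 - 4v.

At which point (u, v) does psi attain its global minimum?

psi(u,v) separates as P(u) + Q(v), so its minimum is min P + min Q.
P'(u) = 24u(u + 3)(u + 4) vanishes at u ∈ {-4, -3, 0}; Q'(v) = 2v - 4 vanishes at v ∈ {2}.
Local minima of P (where P''>0): P(-4)=256, P(0)=0. Local minima of Q: Q(2)=-4.
So the global minimum of psi is P(0) + Q(2) = 0 − 4 = -4, attained at (0, 2).

(0, 2)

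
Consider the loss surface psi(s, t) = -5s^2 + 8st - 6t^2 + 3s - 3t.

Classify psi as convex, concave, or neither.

concave

psi is quadratic, so its Hessian is the constant matrix H = [[-10, 8], [8, -12]].
det(H) = 56, tr(H) = -22.
det(H) > 0 and tr(H) < 0, so H is negative definite everywhere: concave.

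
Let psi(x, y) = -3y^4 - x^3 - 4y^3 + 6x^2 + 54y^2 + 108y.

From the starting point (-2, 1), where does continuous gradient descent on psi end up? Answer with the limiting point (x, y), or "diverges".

psi is separable, so gradient descent decouples: x follows -∂psi/∂x, y follows -∂psi/∂y.
∂psi/∂x = -3x(x - 4); at x=-2 this is -36, so x increases.
∂psi/∂y = -12(y - 3)(y + 1)(y + 3); at y=1 this is 192, so y decreases.
x converges to its nearest critical value 0 (a local min of the x-part); y converges to -1. The iterate converges to (0, -1).

(0, -1)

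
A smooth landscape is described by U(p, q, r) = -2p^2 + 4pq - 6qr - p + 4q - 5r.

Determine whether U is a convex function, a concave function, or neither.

U is quadratic, so its Hessian is the constant matrix H = [[-4, 4, 0], [4, 0, -6], [0, -6, 0]].
Leading principal minors: -4, -16, 144.
Neither pattern holds ⇒ H is indefinite ⇒ neither convex nor concave.

neither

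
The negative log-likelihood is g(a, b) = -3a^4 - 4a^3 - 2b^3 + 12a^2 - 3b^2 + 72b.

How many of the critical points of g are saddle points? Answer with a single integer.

g separates as a function of a plus a function of b, so ∇g=0 decouples.
∂g/∂a = -12a(a - 1)(a + 2) = 0 at a ∈ {-2, 0, 1}; ∂g/∂b = -6(b - 3)(b + 4) = 0 at b ∈ {-4, 3}.
The Hessian is diagonal: diag(g_aa, g_bb). Second derivatives: g_aa(-2)=-72, g_aa(0)=24, g_aa(1)=-36; g_bb(-4)=42, g_bb(3)=-42.
Saddle points occur where the two diagonal entries have opposite signs: (-2, -4), (0, 3), (1, -4). Count: 3.

3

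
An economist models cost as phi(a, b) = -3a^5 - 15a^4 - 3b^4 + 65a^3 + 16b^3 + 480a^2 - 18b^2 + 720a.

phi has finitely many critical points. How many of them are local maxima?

phi separates as a function of a plus a function of b, so ∇phi=0 decouples.
∂phi/∂a = -15(a - 4)(a + 1)(a + 3)(a + 4) = 0 at a ∈ {-4, -3, -1, 4}; ∂phi/∂b = -12b(b - 3)(b - 1) = 0 at b ∈ {0, 1, 3}.
The Hessian is diagonal: diag(phi_aa, phi_bb). Second derivatives: phi_aa(-4)=360, phi_aa(-3)=-210, phi_aa(-1)=450, phi_aa(4)=-4200; phi_bb(0)=-36, phi_bb(1)=24, phi_bb(3)=-72.
Local maxima occur where both diagonal entries negative: (-3, 0), (-3, 3), (4, 0), (4, 3). Count: 4.

4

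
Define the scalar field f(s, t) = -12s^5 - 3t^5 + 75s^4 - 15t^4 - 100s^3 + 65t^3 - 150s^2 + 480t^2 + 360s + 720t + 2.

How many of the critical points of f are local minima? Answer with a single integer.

4

f separates as a function of s plus a function of t, so ∇f=0 decouples.
∂f/∂s = -60(s - 3)(s - 2)(s - 1)(s + 1) = 0 at s ∈ {-1, 1, 2, 3}; ∂f/∂t = -15(t - 4)(t + 1)(t + 3)(t + 4) = 0 at t ∈ {-4, -3, -1, 4}.
The Hessian is diagonal: diag(f_ss, f_tt). Second derivatives: f_ss(-1)=1440, f_ss(1)=-240, f_ss(2)=180, f_ss(3)=-480; f_tt(-4)=360, f_tt(-3)=-210, f_tt(-1)=450, f_tt(4)=-4200.
Local minima occur where both diagonal entries positive: (-1, -4), (-1, -1), (2, -4), (2, -1). Count: 4.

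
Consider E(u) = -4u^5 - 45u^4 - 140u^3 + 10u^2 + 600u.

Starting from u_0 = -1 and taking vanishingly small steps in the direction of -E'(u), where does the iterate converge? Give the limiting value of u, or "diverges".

-2

E'(u) = -20(u - 1)(u + 2)(u + 3)(u + 5), so E'(-1) = 320.
Gradient descent moves in the -E' direction, i.e. u is decreasing.
The nearest critical point in that direction is u = -2, where E'' = 180 > 0 (a local minimum). The iterate converges there.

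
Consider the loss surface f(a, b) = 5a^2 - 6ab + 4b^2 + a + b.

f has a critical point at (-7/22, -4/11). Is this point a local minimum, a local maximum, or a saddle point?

The Hessian of f is constant: H = [[10, -6], [-6, 8]].
det(H) = 10·8 − (-6)² = 44.
det(H) > 0 and tr(H) = 18 > 0, so H is positive definite and the point is a local minimum.

local minimum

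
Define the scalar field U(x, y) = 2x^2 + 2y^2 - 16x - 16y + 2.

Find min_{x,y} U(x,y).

U(x,y) separates as P(x) + Q(y) + 2, so its minimum is min P + min Q + 2.
P'(x) = 4x - 16 vanishes at x ∈ {4}; Q'(y) = 4y - 16 vanishes at y ∈ {4}.
Local minima of P (where P''>0): P(4)=-32. Local minima of Q: Q(4)=-32.
So the global minimum of U is P(4) + Q(4) + 2 = -32 − 32 + 2 = -62, attained at (4, 4).

-62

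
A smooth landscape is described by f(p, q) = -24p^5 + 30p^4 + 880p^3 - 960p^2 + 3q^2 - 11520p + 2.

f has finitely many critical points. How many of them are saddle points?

f separates as a function of p plus a function of q, so ∇f=0 decouples.
∂f/∂p = -120(p - 4)(p - 3)(p + 2)(p + 4) = 0 at p ∈ {-4, -2, 3, 4}; ∂f/∂q = 6q = 0 at q ∈ {0}.
The Hessian is diagonal: diag(f_pp, f_qq). Second derivatives: f_pp(-4)=13440, f_pp(-2)=-7200, f_pp(3)=4200, f_pp(4)=-5760; f_qq(0)=6.
Saddle points occur where the two diagonal entries have opposite signs: (-2, 0), (4, 0). Count: 2.

2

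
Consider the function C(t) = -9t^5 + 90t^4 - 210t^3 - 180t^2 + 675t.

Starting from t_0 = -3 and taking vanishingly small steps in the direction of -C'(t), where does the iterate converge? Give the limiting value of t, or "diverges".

-1

C'(t) = -45(t - 5)(t - 3)(t - 1)(t + 1), so C'(-3) = -17280.
Gradient descent moves in the -C' direction, i.e. t is increasing.
The nearest critical point in that direction is t = -1, where C'' = 2160 > 0 (a local minimum). The iterate converges there.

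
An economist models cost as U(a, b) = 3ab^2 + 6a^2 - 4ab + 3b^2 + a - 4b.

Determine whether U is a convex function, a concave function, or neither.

The term 3ab^2 is cubic, so the Hessian is not constant.
∂²U/∂b² = 6a + 6, which takes both signs as a varies (negative for sufficiently negative a). A diagonal entry of the Hessian changing sign means the Hessian is neither positive- nor negative-semidefinite on all of R^2.

neither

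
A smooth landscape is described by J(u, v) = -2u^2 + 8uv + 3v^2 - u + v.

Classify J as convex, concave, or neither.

neither

J is quadratic, so its Hessian is the constant matrix H = [[-4, 8], [8, 6]].
det(H) = -88, tr(H) = 2.
det(H) < 0, so H is indefinite: neither convex nor concave.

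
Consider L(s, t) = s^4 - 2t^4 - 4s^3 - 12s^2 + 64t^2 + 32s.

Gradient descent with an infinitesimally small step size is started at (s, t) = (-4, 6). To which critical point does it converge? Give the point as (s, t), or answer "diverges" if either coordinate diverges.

L is separable, so gradient descent decouples: s follows -∂L/∂s, t follows -∂L/∂t.
∂L/∂s = 4(s - 4)(s - 1)(s + 2); at s=-4 this is -320, so s increases.
∂L/∂t = -8t(t - 4)(t + 4); at t=6 this is -960, so t increases.
The t-coordinate has no critical point in that direction and runs off to infinity.

diverges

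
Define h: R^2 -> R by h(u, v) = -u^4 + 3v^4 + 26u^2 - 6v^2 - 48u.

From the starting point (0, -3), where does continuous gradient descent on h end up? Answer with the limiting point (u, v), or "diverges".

h is separable, so gradient descent decouples: u follows -∂h/∂u, v follows -∂h/∂v.
∂h/∂u = -4(u - 3)(u - 1)(u + 4); at u=0 this is -48, so u increases.
∂h/∂v = 12v(v - 1)(v + 1); at v=-3 this is -288, so v increases.
u converges to its nearest critical value 1 (a local min of the u-part); v converges to -1. The iterate converges to (1, -1).

(1, -1)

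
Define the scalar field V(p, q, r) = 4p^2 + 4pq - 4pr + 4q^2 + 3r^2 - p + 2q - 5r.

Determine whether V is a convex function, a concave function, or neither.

convex

V is quadratic, so its Hessian is the constant matrix H = [[8, 4, -4], [4, 8, 0], [-4, 0, 6]].
Leading principal minors: 8, 48, 160.
All positive ⇒ H ≻ 0 ⇒ convex.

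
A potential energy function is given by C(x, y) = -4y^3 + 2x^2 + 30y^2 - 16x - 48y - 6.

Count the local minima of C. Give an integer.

C separates as a function of x plus a function of y, so ∇C=0 decouples.
∂C/∂x = 4(x - 4) = 0 at x ∈ {4}; ∂C/∂y = -12(y - 4)(y - 1) = 0 at y ∈ {1, 4}.
The Hessian is diagonal: diag(C_xx, C_yy). Second derivatives: C_xx(4)=4; C_yy(1)=36, C_yy(4)=-36.
Local minima occur where both diagonal entries positive: (4, 1). Count: 1.

1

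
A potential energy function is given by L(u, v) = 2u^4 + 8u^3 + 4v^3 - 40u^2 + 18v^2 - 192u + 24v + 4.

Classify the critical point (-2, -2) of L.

The mixed partial ∂²L/∂u∂v is 0, so the Hessian at any point is diag(L_uu, L_vv) = diag(8(3u^2 + 6u - 10), 12(2v + 3)).
At (-2, -2): H = diag(-80, -12).
Both eigenvalues are negative, so H is negative definite: a local maximum.

local maximum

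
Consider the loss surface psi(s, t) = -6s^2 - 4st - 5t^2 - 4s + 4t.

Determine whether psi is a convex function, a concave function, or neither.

psi is quadratic, so its Hessian is the constant matrix H = [[-12, -4], [-4, -10]].
det(H) = 104, tr(H) = -22.
det(H) > 0 and tr(H) < 0, so H is negative definite everywhere: concave.

concave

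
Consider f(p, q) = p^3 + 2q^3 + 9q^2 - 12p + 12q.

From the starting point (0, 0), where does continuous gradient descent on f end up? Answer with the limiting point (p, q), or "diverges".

f is separable, so gradient descent decouples: p follows -∂f/∂p, q follows -∂f/∂q.
∂f/∂p = 3(p - 2)(p + 2); at p=0 this is -12, so p increases.
∂f/∂q = 6(q + 1)(q + 2); at q=0 this is 12, so q decreases.
p converges to its nearest critical value 2 (a local min of the p-part); q converges to -1. The iterate converges to (2, -1).

(2, -1)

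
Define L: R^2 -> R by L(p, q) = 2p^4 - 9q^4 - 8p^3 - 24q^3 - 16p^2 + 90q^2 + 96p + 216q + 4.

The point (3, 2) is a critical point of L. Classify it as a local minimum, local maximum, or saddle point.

The mixed partial ∂²L/∂p∂q is 0, so the Hessian at any point is diag(L_pp, L_qq) = diag(8(3p^2 - 6p - 4), 36(-3q^2 - 4q + 5)).
At (3, 2): H = diag(40, -540).
The eigenvalues have opposite signs, so H is indefinite: a saddle point.

saddle point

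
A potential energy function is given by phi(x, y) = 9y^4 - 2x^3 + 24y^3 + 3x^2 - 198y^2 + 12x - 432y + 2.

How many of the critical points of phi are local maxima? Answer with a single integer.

1

phi separates as a function of x plus a function of y, so ∇phi=0 decouples.
∂phi/∂x = -6(x - 2)(x + 1) = 0 at x ∈ {-1, 2}; ∂phi/∂y = 36(y - 3)(y + 1)(y + 4) = 0 at y ∈ {-4, -1, 3}.
The Hessian is diagonal: diag(phi_xx, phi_yy). Second derivatives: phi_xx(-1)=18, phi_xx(2)=-18; phi_yy(-4)=756, phi_yy(-1)=-432, phi_yy(3)=1008.
Local maxima occur where both diagonal entries negative: (2, -1). Count: 1.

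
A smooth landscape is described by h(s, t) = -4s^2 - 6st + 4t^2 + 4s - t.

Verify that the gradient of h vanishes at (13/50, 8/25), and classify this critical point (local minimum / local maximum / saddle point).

saddle point

∇h = (-8s - 6t + 4, -6s + 8t - 1); substituting (13/50, 8/25) gives ∇h = (0, 0), so (13/50, 8/25) is indeed a critical point.
The Hessian of h is constant: H = [[-8, -6], [-6, 8]].
det(H) = (-8)·8 − (-6)² = -100.
Since det(H) < 0, H is indefinite and the critical point is a saddle point.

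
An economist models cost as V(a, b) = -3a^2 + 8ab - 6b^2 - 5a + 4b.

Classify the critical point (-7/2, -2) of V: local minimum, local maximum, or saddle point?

local maximum

The Hessian of V is constant: H = [[-6, 8], [8, -12]].
det(H) = (-6)·(-12) − 8² = 8.
det(H) > 0 and tr(H) = -18 < 0, so H is negative definite and the point is a local maximum.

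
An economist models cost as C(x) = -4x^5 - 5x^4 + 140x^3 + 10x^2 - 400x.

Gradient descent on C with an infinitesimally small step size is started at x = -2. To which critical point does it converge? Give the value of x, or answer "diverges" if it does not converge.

-5

C'(x) = -20(x - 4)(x - 1)(x + 1)(x + 5), so C'(-2) = 1080.
Gradient descent moves in the -C' direction, i.e. x is decreasing.
The nearest critical point in that direction is x = -5, where C'' = 4320 > 0 (a local minimum). The iterate converges there.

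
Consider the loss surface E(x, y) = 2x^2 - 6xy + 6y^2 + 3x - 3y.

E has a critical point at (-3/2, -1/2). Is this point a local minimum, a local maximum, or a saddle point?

The Hessian of E is constant: H = [[4, -6], [-6, 12]].
det(H) = 4·12 − (-6)² = 12.
det(H) > 0 and tr(H) = 16 > 0, so H is positive definite and the point is a local minimum.

local minimum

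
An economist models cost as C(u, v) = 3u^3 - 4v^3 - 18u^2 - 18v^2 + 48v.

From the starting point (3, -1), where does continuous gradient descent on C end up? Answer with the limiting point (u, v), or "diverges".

C is separable, so gradient descent decouples: u follows -∂C/∂u, v follows -∂C/∂v.
∂C/∂u = 9u(u - 4); at u=3 this is -27, so u increases.
∂C/∂v = -12(v - 1)(v + 4); at v=-1 this is 72, so v decreases.
u converges to its nearest critical value 4 (a local min of the u-part); v converges to -4. The iterate converges to (4, -4).

(4, -4)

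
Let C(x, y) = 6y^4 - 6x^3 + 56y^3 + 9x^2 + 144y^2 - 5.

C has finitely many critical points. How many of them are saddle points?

3

C separates as a function of x plus a function of y, so ∇C=0 decouples.
∂C/∂x = -18x(x - 1) = 0 at x ∈ {0, 1}; ∂C/∂y = 24y(y + 3)(y + 4) = 0 at y ∈ {-4, -3, 0}.
The Hessian is diagonal: diag(C_xx, C_yy). Second derivatives: C_xx(0)=18, C_xx(1)=-18; C_yy(-4)=96, C_yy(-3)=-72, C_yy(0)=288.
Saddle points occur where the two diagonal entries have opposite signs: (0, -3), (1, -4), (1, 0). Count: 3.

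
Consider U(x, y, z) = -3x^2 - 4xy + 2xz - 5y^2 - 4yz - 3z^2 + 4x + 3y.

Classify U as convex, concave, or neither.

concave

U is quadratic, so its Hessian is the constant matrix H = [[-6, -4, 2], [-4, -10, -4], [2, -4, -6]].
Leading principal minors: -6, 44, -64.
Signs alternate −, +, − ⇒ H ≺ 0 ⇒ concave.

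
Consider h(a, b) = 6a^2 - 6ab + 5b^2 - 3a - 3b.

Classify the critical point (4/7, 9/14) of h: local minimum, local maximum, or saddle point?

The Hessian of h is constant: H = [[12, -6], [-6, 10]].
det(H) = 12·10 − (-6)² = 84.
det(H) > 0 and tr(H) = 22 > 0, so H is positive definite and the point is a local minimum.

local minimum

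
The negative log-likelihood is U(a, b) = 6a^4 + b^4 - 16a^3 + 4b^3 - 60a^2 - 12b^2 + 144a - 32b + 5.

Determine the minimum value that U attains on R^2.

U(a,b) separates as P(a) + Q(b) + 5, so its minimum is min P + min Q + 5.
P'(a) = 24(a - 3)(a - 1)(a + 2) vanishes at a ∈ {-2, 1, 3}; Q'(b) = 4(b - 2)(b + 1)(b + 4) vanishes at b ∈ {-4, -1, 2}.
Local minima of P (where P''>0): P(-2)=-304, P(3)=-54. Local minima of Q: Q(-4)=-64, Q(2)=-64.
So the global minimum of U is P(-2) + Q(-4) + 5 = -304 − 64 + 5 = -363, attained at (-2, -4).

-363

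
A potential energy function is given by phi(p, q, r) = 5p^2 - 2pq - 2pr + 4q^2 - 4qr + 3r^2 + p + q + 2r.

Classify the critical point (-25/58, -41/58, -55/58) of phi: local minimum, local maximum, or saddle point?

The Hessian is constant: H = [[10, -2, -2], [-2, 8, -4], [-2, -4, 6]].
Leading principal minors: Δ₁ = 10, Δ₂ = 76, Δ₃ = 232.
All leading minors are positive, so H is positive definite: a local minimum.

local minimum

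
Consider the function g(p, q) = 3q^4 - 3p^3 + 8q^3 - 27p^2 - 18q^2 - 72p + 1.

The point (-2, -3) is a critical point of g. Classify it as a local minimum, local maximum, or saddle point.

saddle point

The mixed partial ∂²g/∂p∂q is 0, so the Hessian at any point is diag(g_pp, g_qq) = diag(-18(p + 3), 12(3q^2 + 4q - 3)).
At (-2, -3): H = diag(-18, 144).
The eigenvalues have opposite signs, so H is indefinite: a saddle point.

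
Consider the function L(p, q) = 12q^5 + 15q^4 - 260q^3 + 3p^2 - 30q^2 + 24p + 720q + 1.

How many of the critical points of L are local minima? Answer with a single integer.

L separates as a function of p plus a function of q, so ∇L=0 decouples.
∂L/∂p = 6(p + 4) = 0 at p ∈ {-4}; ∂L/∂q = 60(q - 3)(q - 1)(q + 1)(q + 4) = 0 at q ∈ {-4, -1, 1, 3}.
The Hessian is diagonal: diag(L_pp, L_qq). Second derivatives: L_pp(-4)=6; L_qq(-4)=-6300, L_qq(-1)=1440, L_qq(1)=-1200, L_qq(3)=3360.
Local minima occur where both diagonal entries positive: (-4, -1), (-4, 3). Count: 2.

2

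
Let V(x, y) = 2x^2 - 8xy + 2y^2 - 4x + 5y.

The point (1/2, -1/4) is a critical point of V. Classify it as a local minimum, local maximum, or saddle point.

The Hessian of V is constant: H = [[4, -8], [-8, 4]].
det(H) = 4·4 − (-8)² = -48.
Since det(H) < 0, H is indefinite and the critical point is a saddle point.

saddle point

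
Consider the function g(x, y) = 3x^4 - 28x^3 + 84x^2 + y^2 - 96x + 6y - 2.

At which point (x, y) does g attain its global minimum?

g(x,y) separates as P(x) + Q(y) − 2, so its minimum is min P + min Q − 2.
P'(x) = 12(x - 4)(x - 2)(x - 1) vanishes at x ∈ {1, 2, 4}; Q'(y) = 2y + 6 vanishes at y ∈ {-3}.
Local minima of P (where P''>0): P(1)=-37, P(4)=-64. Local minima of Q: Q(-3)=-9.
So the global minimum of g is P(4) + Q(-3) − 2 = -64 − 9 − 2 = -75, attained at (4, -3).

(4, -3)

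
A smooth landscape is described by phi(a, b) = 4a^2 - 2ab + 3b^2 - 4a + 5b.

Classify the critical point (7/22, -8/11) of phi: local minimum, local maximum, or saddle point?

The Hessian of phi is constant: H = [[8, -2], [-2, 6]].
det(H) = 8·6 − (-2)² = 44.
det(H) > 0 and tr(H) = 14 > 0, so H is positive definite and the point is a local minimum.

local minimum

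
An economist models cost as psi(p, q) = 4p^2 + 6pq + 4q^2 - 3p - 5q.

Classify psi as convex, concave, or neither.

psi is quadratic, so its Hessian is the constant matrix H = [[8, 6], [6, 8]].
det(H) = 28, tr(H) = 16.
det(H) > 0 and tr(H) > 0, so H is positive definite everywhere: convex.

convex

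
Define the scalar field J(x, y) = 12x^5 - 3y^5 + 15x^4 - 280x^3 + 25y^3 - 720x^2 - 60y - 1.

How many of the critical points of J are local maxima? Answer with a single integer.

J separates as a function of x plus a function of y, so ∇J=0 decouples.
∂J/∂x = 60x(x - 4)(x + 2)(x + 3) = 0 at x ∈ {-3, -2, 0, 4}; ∂J/∂y = -15(y - 2)(y - 1)(y + 1)(y + 2) = 0 at y ∈ {-2, -1, 1, 2}.
The Hessian is diagonal: diag(J_xx, J_yy). Second derivatives: J_xx(-3)=-1260, J_xx(-2)=720, J_xx(0)=-1440, J_xx(4)=10080; J_yy(-2)=180, J_yy(-1)=-90, J_yy(1)=90, J_yy(2)=-180.
Local maxima occur where both diagonal entries negative: (-3, -1), (-3, 2), (0, -1), (0, 2). Count: 4.

4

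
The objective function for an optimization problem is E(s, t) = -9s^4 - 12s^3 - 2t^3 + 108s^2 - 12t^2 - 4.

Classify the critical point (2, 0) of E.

The mixed partial ∂²E/∂s∂t is 0, so the Hessian at any point is diag(E_ss, E_tt) = diag(36(-3s^2 - 2s + 6), -12(t + 2)).
At (2, 0): H = diag(-360, -24).
Both eigenvalues are negative, so H is negative definite: a local maximum.

local maximum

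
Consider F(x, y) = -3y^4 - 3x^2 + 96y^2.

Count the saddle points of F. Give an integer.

1

F separates as a function of x plus a function of y, so ∇F=0 decouples.
∂F/∂x = -6x = 0 at x ∈ {0}; ∂F/∂y = -12y(y - 4)(y + 4) = 0 at y ∈ {-4, 0, 4}.
The Hessian is diagonal: diag(F_xx, F_yy). Second derivatives: F_xx(0)=-6; F_yy(-4)=-384, F_yy(0)=192, F_yy(4)=-384.
Saddle points occur where the two diagonal entries have opposite signs: (0, 0). Count: 1.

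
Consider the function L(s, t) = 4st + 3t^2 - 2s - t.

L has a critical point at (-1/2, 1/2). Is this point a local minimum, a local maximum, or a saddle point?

The Hessian of L is constant: H = [[0, 4], [4, 6]].
det(H) = 0·6 − 4² = -16.
Since det(H) < 0, H is indefinite and the critical point is a saddle point.

saddle point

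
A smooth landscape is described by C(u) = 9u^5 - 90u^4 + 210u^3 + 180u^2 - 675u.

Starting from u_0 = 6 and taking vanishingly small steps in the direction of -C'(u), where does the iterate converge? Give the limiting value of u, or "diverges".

C'(u) = 45(u - 5)(u - 3)(u - 1)(u + 1), so C'(6) = 4725.
Gradient descent moves in the -C' direction, i.e. u is decreasing.
The nearest critical point in that direction is u = 5, where C'' = 2160 > 0 (a local minimum). The iterate converges there.

5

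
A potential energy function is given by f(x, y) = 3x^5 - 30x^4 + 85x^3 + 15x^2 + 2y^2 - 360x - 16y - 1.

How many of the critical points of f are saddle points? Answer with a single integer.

f separates as a function of x plus a function of y, so ∇f=0 decouples.
∂f/∂x = 15(x - 4)(x - 3)(x - 2)(x + 1) = 0 at x ∈ {-1, 2, 3, 4}; ∂f/∂y = 4(y - 4) = 0 at y ∈ {4}.
The Hessian is diagonal: diag(f_xx, f_yy). Second derivatives: f_xx(-1)=-900, f_xx(2)=90, f_xx(3)=-60, f_xx(4)=150; f_yy(4)=4.
Saddle points occur where the two diagonal entries have opposite signs: (-1, 4), (3, 4). Count: 2.

2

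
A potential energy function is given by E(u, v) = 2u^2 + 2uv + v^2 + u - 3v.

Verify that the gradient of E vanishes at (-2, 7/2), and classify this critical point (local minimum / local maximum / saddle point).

local minimum

∇E = (4u + 2v + 1, 2u + 2v - 3); substituting (-2, 7/2) gives ∇E = (0, 0), so (-2, 7/2) is indeed a critical point.
The Hessian of E is constant: H = [[4, 2], [2, 2]].
det(H) = 4·2 − 2² = 4.
det(H) > 0 and tr(H) = 6 > 0, so H is positive definite and the point is a local minimum.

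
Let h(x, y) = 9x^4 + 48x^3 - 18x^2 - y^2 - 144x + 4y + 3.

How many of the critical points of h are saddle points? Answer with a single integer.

2

h separates as a function of x plus a function of y, so ∇h=0 decouples.
∂h/∂x = 36(x - 1)(x + 1)(x + 4) = 0 at x ∈ {-4, -1, 1}; ∂h/∂y = -2(y - 2) = 0 at y ∈ {2}.
The Hessian is diagonal: diag(h_xx, h_yy). Second derivatives: h_xx(-4)=540, h_xx(-1)=-216, h_xx(1)=360; h_yy(2)=-2.
Saddle points occur where the two diagonal entries have opposite signs: (-4, 2), (1, 2). Count: 2.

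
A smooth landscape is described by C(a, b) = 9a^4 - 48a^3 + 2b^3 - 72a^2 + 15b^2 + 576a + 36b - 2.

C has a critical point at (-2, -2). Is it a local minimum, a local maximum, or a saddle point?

local minimum

The mixed partial ∂²C/∂a∂b is 0, so the Hessian at any point is diag(C_aa, C_bb) = diag(36(3a^2 - 8a - 4), 6(2b + 5)).
At (-2, -2): H = diag(864, 6).
Both eigenvalues are positive, so H is positive definite: a local minimum.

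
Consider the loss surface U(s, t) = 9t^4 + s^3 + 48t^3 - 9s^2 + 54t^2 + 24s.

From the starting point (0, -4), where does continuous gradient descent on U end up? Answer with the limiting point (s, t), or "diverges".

U is separable, so gradient descent decouples: s follows -∂U/∂s, t follows -∂U/∂t.
∂U/∂s = 3(s - 4)(s - 2); at s=0 this is 24, so s decreases.
∂U/∂t = 36t(t + 1)(t + 3); at t=-4 this is -432, so t increases.
The s-coordinate has no critical point in that direction and runs off to infinity.

diverges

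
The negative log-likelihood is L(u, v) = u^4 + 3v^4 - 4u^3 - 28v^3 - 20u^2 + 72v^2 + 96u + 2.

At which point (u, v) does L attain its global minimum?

L(u,v) separates as P(u) + Q(v) + 2, so its minimum is min P + min Q + 2.
P'(u) = 4(u - 4)(u - 2)(u + 3) vanishes at u ∈ {-3, 2, 4}; Q'(v) = 12v(v - 4)(v - 3) vanishes at v ∈ {0, 3, 4}.
Local minima of P (where P''>0): P(-3)=-279, P(4)=64. Local minima of Q: Q(0)=0, Q(4)=128.
So the global minimum of L is P(-3) + Q(0) + 2 = -279 + 0 + 2 = -277, attained at (-3, 0).

(-3, 0)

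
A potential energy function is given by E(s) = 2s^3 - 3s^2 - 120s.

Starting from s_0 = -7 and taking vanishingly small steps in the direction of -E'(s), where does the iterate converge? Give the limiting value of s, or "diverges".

diverges

E'(s) = 6(s - 5)(s + 4), so E'(-7) = 216.
Gradient descent moves in the -E' direction, i.e. s is decreasing.
There is no critical point below s=-7, and E' keeps the same sign, so the iterate runs off to −∞.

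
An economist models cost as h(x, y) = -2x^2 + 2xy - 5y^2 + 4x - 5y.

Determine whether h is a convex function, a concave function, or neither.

h is quadratic, so its Hessian is the constant matrix H = [[-4, 2], [2, -10]].
det(H) = 36, tr(H) = -14.
det(H) > 0 and tr(H) < 0, so H is negative definite everywhere: concave.

concave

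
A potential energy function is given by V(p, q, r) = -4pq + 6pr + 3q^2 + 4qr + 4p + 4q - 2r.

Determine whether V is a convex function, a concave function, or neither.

neither

V is quadratic, so its Hessian is the constant matrix H = [[0, -4, 6], [-4, 6, 4], [6, 4, 0]].
Leading principal minors: 0, -16, -408.
Neither pattern holds ⇒ H is indefinite ⇒ neither convex nor concave.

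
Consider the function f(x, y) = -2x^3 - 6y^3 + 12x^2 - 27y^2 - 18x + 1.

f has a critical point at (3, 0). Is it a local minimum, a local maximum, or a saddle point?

The mixed partial ∂²f/∂x∂y is 0, so the Hessian at any point is diag(f_xx, f_yy) = diag(12(-x + 2), -18(2y + 3)).
At (3, 0): H = diag(-12, -54).
Both eigenvalues are negative, so H is negative definite: a local maximum.

local maximum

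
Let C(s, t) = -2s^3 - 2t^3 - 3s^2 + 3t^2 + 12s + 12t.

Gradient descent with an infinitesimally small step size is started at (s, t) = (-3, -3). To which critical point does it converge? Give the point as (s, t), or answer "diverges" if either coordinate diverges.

(-2, -1)

C is separable, so gradient descent decouples: s follows -∂C/∂s, t follows -∂C/∂t.
∂C/∂s = -6(s - 1)(s + 2); at s=-3 this is -24, so s increases.
∂C/∂t = -6(t - 2)(t + 1); at t=-3 this is -60, so t increases.
s converges to its nearest critical value -2 (a local min of the s-part); t converges to -1. The iterate converges to (-2, -1).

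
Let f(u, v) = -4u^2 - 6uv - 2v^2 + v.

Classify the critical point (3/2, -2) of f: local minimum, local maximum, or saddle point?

saddle point

The Hessian of f is constant: H = [[-8, -6], [-6, -4]].
det(H) = (-8)·(-4) − (-6)² = -4.
Since det(H) < 0, H is indefinite and the critical point is a saddle point.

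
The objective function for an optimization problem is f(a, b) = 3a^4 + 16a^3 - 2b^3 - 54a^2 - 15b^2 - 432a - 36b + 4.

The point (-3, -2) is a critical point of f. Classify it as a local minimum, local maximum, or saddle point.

local maximum

The mixed partial ∂²f/∂a∂b is 0, so the Hessian at any point is diag(f_aa, f_bb) = diag(12(3a^2 + 8a - 9), -6(2b + 5)).
At (-3, -2): H = diag(-72, -6).
Both eigenvalues are negative, so H is negative definite: a local maximum.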